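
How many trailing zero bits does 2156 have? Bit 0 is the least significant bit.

2156 = 100001101100
Trailing zeros: 2, so the lowest set bit is bit 2 (value 4).

2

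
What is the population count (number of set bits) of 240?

4

240 = 11110000
Count the 1s: 1 + 1 + 1 + 1 = 4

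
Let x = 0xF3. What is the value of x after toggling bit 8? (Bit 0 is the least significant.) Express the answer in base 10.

499

x = 000011110011
bit 8 is currently 0; toggle it via x ^ (1 << 8) = x ^ 256
→ 000111110011 = 499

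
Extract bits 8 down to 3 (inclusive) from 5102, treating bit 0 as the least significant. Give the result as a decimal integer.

v = 1001111101110
Shift right by 3: 1001111101
Mask low 6 bits: 111101 = 61

61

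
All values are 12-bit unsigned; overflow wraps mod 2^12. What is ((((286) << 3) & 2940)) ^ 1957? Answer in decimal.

286 = 000100011110
→ << 3 (mod 2^12) → 100011110000 = 2288
2940 = 101101111100
→ & → 100001110000 = 2160
1957 = 011110100101
→ ^ → 111111010101 = 4053

4053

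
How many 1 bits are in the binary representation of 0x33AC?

8

0x33AC = 11001110101100
Count the 1s: 1 + 1 + 1 + 1 + 1 + 1 + 1 + 1 = 8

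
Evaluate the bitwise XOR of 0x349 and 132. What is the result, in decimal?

973

0x349 = 1101001001
132 = 0010000100
XOR → 1111001101 = 973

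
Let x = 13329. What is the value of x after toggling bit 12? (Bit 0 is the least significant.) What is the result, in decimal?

x = 11010000010001
bit 12 is currently 1; toggle it via x ^ (1 << 12) = x ^ 4096
→ 10010000010001 = 9233

9233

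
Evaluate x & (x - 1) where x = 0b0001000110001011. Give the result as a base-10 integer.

x = 1000110001011 = 4491
x - 1 = 1000110001010
AND   = 1000110001010 = 4490
(x & (x - 1) clears the lowest set bit of x.)

4490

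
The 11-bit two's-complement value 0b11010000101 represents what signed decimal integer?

-379

pattern = 11010000101 (MSB is 1 ⇒ negative)
Invert: 00101111010, add 1 → 00101111011 = 379, so the value is -379.
(Equivalently: 1669 - 2^11 = 1669 - 2048 = -379.)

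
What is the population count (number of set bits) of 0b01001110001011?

7

n = 1001110001011
Count the 1s: 1 + 1 + 1 + 1 + 1 + 1 + 1 = 7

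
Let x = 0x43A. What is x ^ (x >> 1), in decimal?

1575

x = 10000111010 = 1082
x>>1 = 01000011101
XOR  = 11000100111 = 1575
(x ^ (x >> 1) gives the standard binary-reflected Gray code of x.)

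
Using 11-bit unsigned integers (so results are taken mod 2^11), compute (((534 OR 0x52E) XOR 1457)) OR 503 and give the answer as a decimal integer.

534 = 01000010110
0x52E = 10100101110
→ OR → 11100111110 = 1854
1457 = 10110110001
→ XOR → 01010001111 = 655
503 = 00111110111
→ OR → 01111111111 = 1023

1023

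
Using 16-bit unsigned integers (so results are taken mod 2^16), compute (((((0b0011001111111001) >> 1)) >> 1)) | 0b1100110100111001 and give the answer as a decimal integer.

0b0011001111111001 = 0011001111111001
→ >> 1 → 0001100111111100 = 6652
→ >> 1 → 0000110011111110 = 3326
0b1100110100111001 = 1100110100111001
→ | → 1100110111111111 = 52735

52735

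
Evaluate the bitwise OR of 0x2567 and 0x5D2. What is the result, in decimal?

0x2567 = 10010101100111
0x5D2 = 00010111010010
 OR → 10010111110111 = 9719

9719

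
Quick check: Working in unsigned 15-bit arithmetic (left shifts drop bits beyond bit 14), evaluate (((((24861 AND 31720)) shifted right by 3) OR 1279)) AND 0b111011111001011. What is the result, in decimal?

1227

24861 = 110000100011101
31720 = 111101111101000
→ AND → 110000100001000 = 24840
→ shifted right by 3 → 000110000100001 = 3105
1279 = 000010011111111
→ OR → 000110011111111 = 3327
0b111011111001011 = 111011111001011
→ AND → 000010011001011 = 1227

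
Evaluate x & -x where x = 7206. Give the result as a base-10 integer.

x = 1110000100110 = 7206
-x (two's complement) = …0001111011010
AND   = 0000000000010 = 2
(x & -x isolates the lowest set bit of x.)

2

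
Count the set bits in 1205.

1205 = 10010110101
Count the 1s: 1 + 1 + 1 + 1 + 1 + 1 = 6

6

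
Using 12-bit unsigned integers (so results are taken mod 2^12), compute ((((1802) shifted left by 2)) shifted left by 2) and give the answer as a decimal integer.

160

1802 = 011100001010
→ shifted left by 2 (mod 2^12) → 110000101000 = 3112
→ shifted left by 2 (mod 2^12) → 000010100000 = 160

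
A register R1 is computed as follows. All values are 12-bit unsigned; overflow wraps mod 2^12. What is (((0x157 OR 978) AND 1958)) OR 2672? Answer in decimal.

3062

0x157 = 000101010111
978 = 001111010010
→ OR → 001111010111 = 983
1958 = 011110100110
→ AND → 001110000110 = 902
2672 = 101001110000
→ OR → 101111110110 = 3062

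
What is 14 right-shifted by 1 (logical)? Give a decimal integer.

14 = 1110
shift right by 1 → 0111 = 7
(equivalently, floor(14 / 2))

7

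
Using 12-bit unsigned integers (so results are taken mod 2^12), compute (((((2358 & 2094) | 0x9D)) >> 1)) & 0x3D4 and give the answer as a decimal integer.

84

2358 = 100100110110
2094 = 100000101110
→ & → 100000100110 = 2086
0x9D = 000010011101
→ | → 100010111111 = 2239
→ >> 1 → 010001011111 = 1119
0x3D4 = 001111010100
→ & → 000001010100 = 84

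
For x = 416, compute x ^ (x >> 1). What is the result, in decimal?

x = 110100000 = 416
x>>1 = 011010000
XOR  = 101110000 = 368
(x ^ (x >> 1) gives the standard binary-reflected Gray code of x.)

368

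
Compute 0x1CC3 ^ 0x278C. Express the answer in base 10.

15183

0x1CC3 = 01110011000011
0x278C = 10011110001100
XOR → 11101101001111 = 15183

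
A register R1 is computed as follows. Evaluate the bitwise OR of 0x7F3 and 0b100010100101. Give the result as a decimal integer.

4087

0x7F3 = 011111110011
b = 100010100101
 OR → 111111110111 = 4087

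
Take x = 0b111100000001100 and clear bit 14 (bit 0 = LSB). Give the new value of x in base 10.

14348

x = 111100000001100
bit 14 is currently 1; clear it via x & ~(1 << 14) = x & ~16384
→ 011100000001100 = 14348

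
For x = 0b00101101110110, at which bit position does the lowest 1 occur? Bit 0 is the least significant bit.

1

0b00101101110110 = 101101110110
Trailing zeros: 1, so the lowest set bit is bit 1 (value 2).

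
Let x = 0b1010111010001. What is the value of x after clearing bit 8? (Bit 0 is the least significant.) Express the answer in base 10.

x = 1010111010001
bit 8 is currently 1; clear it via x & ~(1 << 8) = x & ~256
→ 1010011010001 = 5329

5329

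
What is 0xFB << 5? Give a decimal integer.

8032

0xFB = 0000011111011
shift left by 5 → 1111101100000 = 8032
(equivalently, 251 × 2^5 = 251 × 32)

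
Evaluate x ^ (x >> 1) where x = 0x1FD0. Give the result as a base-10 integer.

x = 1111111010000 = 8144
x>>1 = 0111111101000
XOR  = 1000000111000 = 4152
(x ^ (x >> 1) gives the standard binary-reflected Gray code of x.)

4152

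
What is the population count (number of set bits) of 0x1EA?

6

0x1EA = 111101010
Count the 1s: 1 + 1 + 1 + 1 + 1 + 1 = 6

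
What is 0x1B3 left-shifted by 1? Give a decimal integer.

0x1B3 = 0110110011
shift left by 1 → 1101100110 = 870
(equivalently, 435 × 2^1 = 435 × 2)

870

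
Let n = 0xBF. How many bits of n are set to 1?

7

0xBF = 10111111
Count the 1s: 1 + 1 + 1 + 1 + 1 + 1 + 1 = 7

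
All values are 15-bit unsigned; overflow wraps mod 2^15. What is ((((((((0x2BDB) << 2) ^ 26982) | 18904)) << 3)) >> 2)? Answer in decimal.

8116

0x2BDB = 010101111011011
→ << 2 (mod 2^15) → 010111101101100 = 12140
26982 = 110100101100110
→ ^ → 100011000001010 = 17930
18904 = 100100111011000
→ | → 100111111011010 = 20442
→ << 3 (mod 2^15) → 111111011010000 = 32464
→ >> 2 → 001111110110100 = 8116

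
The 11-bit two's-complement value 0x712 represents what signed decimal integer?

-238

pattern = 11100010010 (MSB is 1 ⇒ negative)
Invert: 00011101101, add 1 → 00011101110 = 238, so the value is -238.
(Equivalently: 1810 - 2^11 = 1810 - 2048 = -238.)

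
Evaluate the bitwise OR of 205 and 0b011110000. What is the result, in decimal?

253

205 = 11001101
b = 11110000
 OR → 11111101 = 253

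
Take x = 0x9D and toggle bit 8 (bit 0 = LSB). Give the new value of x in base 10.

x = 0010011101
bit 8 is currently 0; toggle it via x ^ (1 << 8) = x ^ 256
→ 0110011101 = 413

413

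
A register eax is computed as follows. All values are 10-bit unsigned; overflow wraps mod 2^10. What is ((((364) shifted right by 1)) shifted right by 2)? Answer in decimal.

364 = 0101101100
→ shifted right by 1 → 0010110110 = 182
→ shifted right by 2 → 0000101101 = 45

45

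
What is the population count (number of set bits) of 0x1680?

4

0x1680 = 1011010000000
Count the 1s: 1 + 1 + 1 + 1 = 4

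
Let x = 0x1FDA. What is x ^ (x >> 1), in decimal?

4151

x = 1111111011010 = 8154
x>>1 = 0111111101101
XOR  = 1000000110111 = 4151
(x ^ (x >> 1) gives the standard binary-reflected Gray code of x.)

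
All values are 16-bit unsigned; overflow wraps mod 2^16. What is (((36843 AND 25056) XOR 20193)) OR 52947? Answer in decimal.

36843 = 1000111111101011
25056 = 0110000111100000
→ AND → 0000000111100000 = 480
20193 = 0100111011100001
→ XOR → 0100111100000001 = 20225
52947 = 1100111011010011
→ OR → 1100111111010011 = 53203

53203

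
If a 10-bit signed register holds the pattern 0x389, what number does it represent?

-119

pattern = 1110001001 (MSB is 1 ⇒ negative)
Invert: 0001110110, add 1 → 0001110111 = 119, so the value is -119.
(Equivalently: 905 - 2^10 = 905 - 1024 = -119.)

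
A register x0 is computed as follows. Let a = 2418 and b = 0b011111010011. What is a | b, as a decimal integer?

2418 = 100101110010
b = 011111010011
 OR → 111111110011 = 4083

4083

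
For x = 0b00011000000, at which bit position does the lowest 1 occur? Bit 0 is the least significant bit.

6

0b00011000000 = 11000000
Trailing zeros: 6, so the lowest set bit is bit 6 (value 64).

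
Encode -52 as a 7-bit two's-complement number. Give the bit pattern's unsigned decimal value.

76

52 in 7 bits: 0110100
Invert: 1001011
Add 1:  1001100 = 76
(Check: 2^7 - 52 = 128 - 52 = 76.)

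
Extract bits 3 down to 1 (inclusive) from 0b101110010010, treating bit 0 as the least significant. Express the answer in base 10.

1

v = 101110010010
Shift right by 1: 10111001001
Mask low 3 bits: 001 = 1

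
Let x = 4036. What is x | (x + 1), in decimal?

x = 111111000100 = 4036
x + 1 = 111111000101
OR    = 111111000101 = 4037
(x | (x + 1) sets the lowest cleared bit.)

4037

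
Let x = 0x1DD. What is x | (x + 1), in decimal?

479

x = 111011101 = 477
x + 1 = 111011110
OR    = 111011111 = 479
(x | (x + 1) sets the lowest cleared bit.)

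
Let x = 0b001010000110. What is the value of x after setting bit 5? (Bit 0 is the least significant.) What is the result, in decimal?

x = 001010000110
bit 5 is currently 0; set it via x | (1 << 5) = x | 32
→ 001010100110 = 678

678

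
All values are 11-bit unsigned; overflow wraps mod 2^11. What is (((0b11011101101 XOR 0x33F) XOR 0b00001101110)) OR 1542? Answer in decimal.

1982

0b11011101101 = 11011101101
0x33F = 01100111111
→ XOR → 10111010010 = 1490
0b00001101110 = 00001101110
→ XOR → 10110111100 = 1468
1542 = 11000000110
→ OR → 11110111110 = 1982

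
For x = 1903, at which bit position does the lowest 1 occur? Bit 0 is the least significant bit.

0

1903 = 11101101111
Trailing zeros: 0, so the lowest set bit is bit 0 (value 1).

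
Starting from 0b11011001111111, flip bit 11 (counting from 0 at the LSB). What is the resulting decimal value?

x = 11011001111111
bit 11 is currently 0; toggle it via x ^ (1 << 11) = x ^ 2048
→ 11111001111111 = 15999

15999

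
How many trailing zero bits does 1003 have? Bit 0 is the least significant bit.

0

1003 = 1111101011
Trailing zeros: 0, so the lowest set bit is bit 0 (value 1).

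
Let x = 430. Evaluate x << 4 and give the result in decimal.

6880

430 = 0000110101110
shift left by 4 → 1101011100000 = 6880
(equivalently, 430 × 2^4 = 430 × 16)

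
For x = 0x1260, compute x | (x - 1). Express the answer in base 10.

x = 1001001100000 = 4704
x - 1 = 1001001011111
OR    = 1001001111111 = 4735
(x | (x - 1) sets all bits below the lowest set bit.)

4735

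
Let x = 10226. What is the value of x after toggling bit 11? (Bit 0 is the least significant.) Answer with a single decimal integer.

x = 10011111110010
bit 11 is currently 0; toggle it via x ^ (1 << 11) = x ^ 2048
→ 10111111110010 = 12274

12274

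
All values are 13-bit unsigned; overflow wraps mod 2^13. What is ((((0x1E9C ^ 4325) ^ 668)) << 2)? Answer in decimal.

5012

0x1E9C = 1111010011100
4325 = 1000011100101
→ ^ → 0111001111001 = 3705
668 = 0001010011100
→ ^ → 0110011100101 = 3301
→ << 2 (mod 2^13) → 1001110010100 = 5012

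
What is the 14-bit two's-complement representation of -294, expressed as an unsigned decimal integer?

16090

294 in 14 bits: 00000100100110
Invert: 11111011011001
Add 1:  11111011011010 = 16090
(Check: 2^14 - 294 = 16384 - 294 = 16090.)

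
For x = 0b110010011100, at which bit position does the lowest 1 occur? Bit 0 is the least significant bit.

0b110010011100 = 110010011100
Trailing zeros: 2, so the lowest set bit is bit 2 (value 4).

2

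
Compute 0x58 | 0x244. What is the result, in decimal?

0x58 = 0001011000
0x244 = 1001000100
 OR → 1001011100 = 604

604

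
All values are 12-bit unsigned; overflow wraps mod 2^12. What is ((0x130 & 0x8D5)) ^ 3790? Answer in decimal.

0x130 = 000100110000
0x8D5 = 100011010101
→ & → 000000010000 = 16
3790 = 111011001110
→ ^ → 111011011110 = 3806

3806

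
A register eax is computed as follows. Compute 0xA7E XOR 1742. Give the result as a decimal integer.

0xA7E = 101001111110
1742 = 011011001110
XOR → 110010110000 = 3248

3248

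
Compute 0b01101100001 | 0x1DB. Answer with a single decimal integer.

a = 1101100001
0x1DB = 0111011011
 OR → 1111111011 = 1019

1019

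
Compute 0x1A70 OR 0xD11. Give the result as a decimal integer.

8049

0x1A70 = 1101001110000
0xD11 = 0110100010001
 OR → 1111101110001 = 8049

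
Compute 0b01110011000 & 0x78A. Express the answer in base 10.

904

a = 01110011000
0x78A = 11110001010
AND → 01110001000 = 904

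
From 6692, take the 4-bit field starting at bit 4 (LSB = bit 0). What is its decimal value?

v = 01101000100100
Shift right by 4: 0110100010
Mask low 4 bits: 0010 = 2

2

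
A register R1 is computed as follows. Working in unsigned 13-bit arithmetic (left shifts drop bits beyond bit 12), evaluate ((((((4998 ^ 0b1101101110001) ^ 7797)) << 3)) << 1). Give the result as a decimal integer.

2080

4998 = 1001110000110
0b1101101110001 = 1101101110001
→ ^ → 0100011110111 = 2295
7797 = 1111001110101
→ ^ → 1011010000010 = 5762
→ << 3 (mod 2^13) → 1010000010000 = 5136
→ << 1 (mod 2^13) → 0100000100000 = 2080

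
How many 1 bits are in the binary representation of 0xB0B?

0xB0B = 101100001011
Count the 1s: 1 + 1 + 1 + 1 + 1 + 1 = 6

6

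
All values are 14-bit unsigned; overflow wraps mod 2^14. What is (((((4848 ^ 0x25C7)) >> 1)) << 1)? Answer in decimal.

4848 = 01001011110000
0x25C7 = 10010111000111
→ ^ → 11011100110111 = 14135
→ >> 1 → 01101110011011 = 7067
→ << 1 (mod 2^14) → 11011100110110 = 14134

14134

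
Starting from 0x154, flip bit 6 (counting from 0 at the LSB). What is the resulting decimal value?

276

x = 101010100
bit 6 is currently 1; toggle it via x ^ (1 << 6) = x ^ 64
→ 100010100 = 276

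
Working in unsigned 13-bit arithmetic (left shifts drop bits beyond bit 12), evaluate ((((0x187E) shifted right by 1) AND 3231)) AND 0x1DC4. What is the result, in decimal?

3076

0x187E = 1100001111110
→ shifted right by 1 → 0110000111111 = 3135
3231 = 0110010011111
→ AND → 0110000011111 = 3103
0x1DC4 = 1110111000100
→ AND → 0110000000100 = 3076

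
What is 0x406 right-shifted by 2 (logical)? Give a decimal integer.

257

0x406 = 10000000110
shift right by 2 → 00100000001 = 257
(equivalently, floor(1030 / 4))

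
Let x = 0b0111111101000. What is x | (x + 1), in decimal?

4073

x = 111111101000 = 4072
x + 1 = 111111101001
OR    = 111111101001 = 4073
(x | (x + 1) sets the lowest cleared bit.)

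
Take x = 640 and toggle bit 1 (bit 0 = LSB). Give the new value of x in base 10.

642

x = 1010000000
bit 1 is currently 0; toggle it via x ^ (1 << 1) = x ^ 2
→ 1010000010 = 642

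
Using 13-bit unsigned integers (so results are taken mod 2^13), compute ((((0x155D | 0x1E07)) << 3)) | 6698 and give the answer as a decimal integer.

0x155D = 1010101011101
0x1E07 = 1111000000111
→ | → 1111101011111 = 8031
→ << 3 (mod 2^13) → 1101011111000 = 6904
6698 = 1101000101010
→ | → 1101011111010 = 6906

6906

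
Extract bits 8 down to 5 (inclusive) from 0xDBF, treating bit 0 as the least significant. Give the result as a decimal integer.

13

v = 0110110111111
Shift right by 5: 01101101
Mask low 4 bits: 1101 = 13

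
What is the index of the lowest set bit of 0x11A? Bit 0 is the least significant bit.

1

0x11A = 100011010
Trailing zeros: 1, so the lowest set bit is bit 1 (value 2).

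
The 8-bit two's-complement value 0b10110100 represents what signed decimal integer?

-76

pattern = 10110100 (MSB is 1 ⇒ negative)
Invert: 01001011, add 1 → 01001100 = 76, so the value is -76.
(Equivalently: 180 - 2^8 = 180 - 256 = -76.)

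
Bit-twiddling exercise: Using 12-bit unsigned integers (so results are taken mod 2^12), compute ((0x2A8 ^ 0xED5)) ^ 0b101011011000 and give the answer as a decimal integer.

0x2A8 = 001010101000
0xED5 = 111011010101
→ ^ → 110001111101 = 3197
0b101011011000 = 101011011000
→ ^ → 011010100101 = 1701

1701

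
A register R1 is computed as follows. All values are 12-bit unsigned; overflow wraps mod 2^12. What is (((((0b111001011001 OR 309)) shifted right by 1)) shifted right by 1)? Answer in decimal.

991

0b111001011001 = 111001011001
309 = 000100110101
→ OR → 111101111101 = 3965
→ shifted right by 1 → 011110111110 = 1982
→ shifted right by 1 → 001111011111 = 991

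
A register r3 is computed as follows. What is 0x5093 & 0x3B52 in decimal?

0x5093 = 101000010010011
0x3B52 = 011101101010010
AND → 001000000010010 = 4114

4114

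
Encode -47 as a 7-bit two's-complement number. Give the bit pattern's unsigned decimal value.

81

47 in 7 bits: 0101111
Invert: 1010000
Add 1:  1010001 = 81
(Check: 2^7 - 47 = 128 - 47 = 81.)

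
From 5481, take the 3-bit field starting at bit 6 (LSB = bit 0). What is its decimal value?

v = 1010101101001
Shift right by 6: 1010101
Mask low 3 bits: 101 = 5

5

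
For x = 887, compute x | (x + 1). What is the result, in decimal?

x = 1101110111 = 887
x + 1 = 1101111000
OR    = 1101111111 = 895
(x | (x + 1) sets the lowest cleared bit.)

895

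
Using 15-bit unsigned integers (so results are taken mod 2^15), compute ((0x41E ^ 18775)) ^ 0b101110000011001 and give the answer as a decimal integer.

4432

0x41E = 000010000011110
18775 = 100100101010111
→ ^ → 100110101001001 = 19785
0b101110000011001 = 101110000011001
→ ^ → 001000101010000 = 4432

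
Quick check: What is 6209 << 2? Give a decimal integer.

24836

6209 = 001100001000001
shift left by 2 → 110000100000100 = 24836
(equivalently, 6209 × 2^2 = 6209 × 4)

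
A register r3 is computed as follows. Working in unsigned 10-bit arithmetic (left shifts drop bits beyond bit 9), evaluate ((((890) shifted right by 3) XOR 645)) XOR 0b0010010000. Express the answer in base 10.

890 = 1101111010
→ shifted right by 3 → 0001101111 = 111
645 = 1010000101
→ XOR → 1011101010 = 746
0b0010010000 = 0010010000
→ XOR → 1001111010 = 634

634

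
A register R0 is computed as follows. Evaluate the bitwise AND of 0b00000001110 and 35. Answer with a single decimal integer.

2

a = 001110
35 = 100011
AND → 000010 = 2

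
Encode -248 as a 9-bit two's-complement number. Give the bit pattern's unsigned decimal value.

248 in 9 bits: 011111000
Invert: 100000111
Add 1:  100001000 = 264
(Check: 2^9 - 248 = 512 - 248 = 264.)

264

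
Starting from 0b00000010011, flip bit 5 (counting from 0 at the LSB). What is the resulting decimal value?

51

x = 00000010011
bit 5 is currently 0; toggle it via x ^ (1 << 5) = x ^ 32
→ 00000110011 = 51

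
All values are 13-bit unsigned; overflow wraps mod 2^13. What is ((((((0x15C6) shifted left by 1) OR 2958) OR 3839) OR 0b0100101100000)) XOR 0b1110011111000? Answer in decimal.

4871

0x15C6 = 1010111000110
→ shifted left by 1 (mod 2^13) → 0101110001100 = 2956
2958 = 0101110001110
→ OR → 0101110001110 = 2958
3839 = 0111011111111
→ OR → 0111111111111 = 4095
0b0100101100000 = 0100101100000
→ OR → 0111111111111 = 4095
0b1110011111000 = 1110011111000
→ XOR → 1001100000111 = 4871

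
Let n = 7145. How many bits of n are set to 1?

9

7145 = 1101111101001
Count the 1s: 1 + 1 + 1 + 1 + 1 + 1 + 1 + 1 + 1 = 9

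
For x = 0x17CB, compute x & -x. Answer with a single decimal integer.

x = 1011111001011 = 6091
-x (two's complement) = …0100000110101
AND   = 0000000000001 = 1
(x & -x isolates the lowest set bit of x.)

1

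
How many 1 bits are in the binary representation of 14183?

14183 = 11011101100111
Count the 1s: 1 + 1 + 1 + 1 + 1 + 1 + 1 + 1 + 1 + 1 = 10

10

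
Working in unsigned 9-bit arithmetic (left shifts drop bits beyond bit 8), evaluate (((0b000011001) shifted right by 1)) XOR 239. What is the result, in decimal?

227

0b000011001 = 000011001
→ shifted right by 1 → 000001100 = 12
239 = 011101111
→ XOR → 011100011 = 227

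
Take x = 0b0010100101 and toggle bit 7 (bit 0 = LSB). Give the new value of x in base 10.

37

x = 0010100101
bit 7 is currently 1; toggle it via x ^ (1 << 7) = x ^ 128
→ 0000100101 = 37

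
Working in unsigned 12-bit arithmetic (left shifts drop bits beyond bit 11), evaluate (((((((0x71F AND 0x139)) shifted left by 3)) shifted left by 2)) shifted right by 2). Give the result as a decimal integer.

200

0x71F = 011100011111
0x139 = 000100111001
→ AND → 000100011001 = 281
→ shifted left by 3 (mod 2^12) → 100011001000 = 2248
→ shifted left by 2 (mod 2^12) → 001100100000 = 800
→ shifted right by 2 → 000011001000 = 200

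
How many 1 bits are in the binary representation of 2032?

2032 = 11111110000
Count the 1s: 1 + 1 + 1 + 1 + 1 + 1 + 1 = 7

7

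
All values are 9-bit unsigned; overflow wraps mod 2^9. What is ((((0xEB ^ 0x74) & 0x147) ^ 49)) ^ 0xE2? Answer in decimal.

212

0xEB = 011101011
0x74 = 001110100
→ ^ → 010011111 = 159
0x147 = 101000111
→ & → 000000111 = 7
49 = 000110001
→ ^ → 000110110 = 54
0xE2 = 011100010
→ ^ → 011010100 = 212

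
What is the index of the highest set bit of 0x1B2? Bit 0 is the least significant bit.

8

0x1B2 = 110110010
The topmost 1 is at position 8 (since 2^8 = 256 ≤ 434 < 512).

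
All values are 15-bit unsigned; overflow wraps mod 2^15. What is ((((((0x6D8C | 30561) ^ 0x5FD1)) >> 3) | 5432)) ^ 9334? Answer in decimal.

0x6D8C = 110110110001100
30561 = 111011101100001
→ | → 111111111101101 = 32749
0x5FD1 = 101111111010001
→ ^ → 010000000111100 = 8252
→ >> 3 → 000010000000111 = 1031
5432 = 001010100111000
→ | → 001010100111111 = 5439
9334 = 010010001110110
→ ^ → 011000101001001 = 12617

12617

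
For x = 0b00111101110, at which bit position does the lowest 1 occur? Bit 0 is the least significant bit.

1

0b00111101110 = 111101110
Trailing zeros: 1, so the lowest set bit is bit 1 (value 2).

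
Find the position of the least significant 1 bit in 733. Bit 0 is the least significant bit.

733 = 1011011101
Trailing zeros: 0, so the lowest set bit is bit 0 (value 1).

0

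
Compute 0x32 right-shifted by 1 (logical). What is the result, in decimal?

25

0x32 = 110010
shift right by 1 → 011001 = 25
(equivalently, floor(50 / 2))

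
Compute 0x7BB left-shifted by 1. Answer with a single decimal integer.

0x7BB = 011110111011
shift left by 1 → 111101110110 = 3958
(equivalently, 1979 × 2^1 = 1979 × 2)

3958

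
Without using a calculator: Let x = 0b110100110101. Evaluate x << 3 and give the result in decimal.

x = 000110100110101
shift left by 3 → 110100110101000 = 27048
(equivalently, 3381 × 2^3 = 3381 × 8)

27048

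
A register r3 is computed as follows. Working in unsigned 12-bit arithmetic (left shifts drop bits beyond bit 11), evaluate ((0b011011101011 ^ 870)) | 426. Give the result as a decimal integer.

0b011011101011 = 011011101011
870 = 001101100110
→ ^ → 010110001101 = 1421
426 = 000110101010
→ | → 010110101111 = 1455

1455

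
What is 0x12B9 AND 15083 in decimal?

0x12B9 = 01001010111001
15083 = 11101011101011
AND → 01001010101001 = 4777

4777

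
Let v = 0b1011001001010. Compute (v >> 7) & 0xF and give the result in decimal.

v = 1011001001010
Shift right by 7: 101100
Mask low 4 bits: 1100 = 12

12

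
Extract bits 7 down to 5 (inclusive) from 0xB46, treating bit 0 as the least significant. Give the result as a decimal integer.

2

v = 101101000110
Shift right by 5: 1011010
Mask low 3 bits: 010 = 2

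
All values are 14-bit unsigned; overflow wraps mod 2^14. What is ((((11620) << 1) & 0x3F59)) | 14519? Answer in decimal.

11620 = 10110101100100
→ << 1 (mod 2^14) → 01101011001000 = 6856
0x3F59 = 11111101011001
→ & → 01101001001000 = 6728
14519 = 11100010110111
→ | → 11101011111111 = 15103

15103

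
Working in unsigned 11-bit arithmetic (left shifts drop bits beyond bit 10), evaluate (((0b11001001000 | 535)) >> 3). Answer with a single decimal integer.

0b11001001000 = 11001001000
535 = 01000010111
→ | → 11001011111 = 1631
→ >> 3 → 00011001011 = 203

203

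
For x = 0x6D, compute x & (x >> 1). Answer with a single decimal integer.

x = 1101101 = 109
x>>1 = 0110110
AND  = 0100100 = 36
(x & (x >> 1) has a 1 wherever x has two consecutive 1 bits.)

36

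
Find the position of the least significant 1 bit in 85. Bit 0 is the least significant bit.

85 = 1010101
Trailing zeros: 0, so the lowest set bit is bit 0 (value 1).

0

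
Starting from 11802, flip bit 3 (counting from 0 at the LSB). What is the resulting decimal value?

x = 10111000011010
bit 3 is currently 1; toggle it via x ^ (1 << 3) = x ^ 8
→ 10111000010010 = 11794

11794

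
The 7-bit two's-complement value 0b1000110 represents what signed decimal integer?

pattern = 1000110 (MSB is 1 ⇒ negative)
Invert: 0111001, add 1 → 0111010 = 58, so the value is -58.
(Equivalently: 70 - 2^7 = 70 - 128 = -58.)

-58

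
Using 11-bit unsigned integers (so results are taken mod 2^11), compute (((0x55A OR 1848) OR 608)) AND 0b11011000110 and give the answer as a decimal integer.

1602

0x55A = 10101011010
1848 = 11100111000
→ OR → 11101111010 = 1914
608 = 01001100000
→ OR → 11101111010 = 1914
0b11011000110 = 11011000110
→ AND → 11001000010 = 1602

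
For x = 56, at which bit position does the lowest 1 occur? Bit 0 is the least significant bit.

3

56 = 111000
Trailing zeros: 3, so the lowest set bit is bit 3 (value 8).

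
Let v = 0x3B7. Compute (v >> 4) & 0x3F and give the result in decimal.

59

v = 01110110111
Shift right by 4: 0111011
Mask low 6 bits: 111011 = 59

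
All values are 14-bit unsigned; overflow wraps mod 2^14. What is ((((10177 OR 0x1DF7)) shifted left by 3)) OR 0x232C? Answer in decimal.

16316

10177 = 10011111000001
0x1DF7 = 01110111110111
→ OR → 11111111110111 = 16375
→ shifted left by 3 (mod 2^14) → 11111110111000 = 16312
0x232C = 10001100101100
→ OR → 11111110111100 = 16316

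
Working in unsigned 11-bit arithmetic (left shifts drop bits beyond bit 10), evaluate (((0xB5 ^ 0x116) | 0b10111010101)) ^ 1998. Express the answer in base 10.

569

0xB5 = 00010110101
0x116 = 00100010110
→ ^ → 00110100011 = 419
0b10111010101 = 10111010101
→ | → 10111110111 = 1527
1998 = 11111001110
→ ^ → 01000111001 = 569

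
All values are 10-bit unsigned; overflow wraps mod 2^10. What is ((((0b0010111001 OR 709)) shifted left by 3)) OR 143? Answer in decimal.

1007

0b0010111001 = 0010111001
709 = 1011000101
→ OR → 1011111101 = 765
→ shifted left by 3 (mod 2^10) → 1111101000 = 1000
143 = 0010001111
→ OR → 1111101111 = 1007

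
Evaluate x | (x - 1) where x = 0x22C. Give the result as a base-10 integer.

x = 1000101100 = 556
x - 1 = 1000101011
OR    = 1000101111 = 559
(x | (x - 1) sets all bits below the lowest set bit.)

559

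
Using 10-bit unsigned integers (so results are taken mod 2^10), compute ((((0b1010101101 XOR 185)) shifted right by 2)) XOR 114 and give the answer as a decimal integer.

247

0b1010101101 = 1010101101
185 = 0010111001
→ XOR → 1000010100 = 532
→ shifted right by 2 → 0010000101 = 133
114 = 0001110010
→ XOR → 0011110111 = 247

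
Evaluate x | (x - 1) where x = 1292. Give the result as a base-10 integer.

1295

x = 10100001100 = 1292
x - 1 = 10100001011
OR    = 10100001111 = 1295
(x | (x - 1) sets all bits below the lowest set bit.)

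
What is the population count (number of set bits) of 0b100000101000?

n = 100000101000
Count the 1s: 1 + 1 + 1 = 3

3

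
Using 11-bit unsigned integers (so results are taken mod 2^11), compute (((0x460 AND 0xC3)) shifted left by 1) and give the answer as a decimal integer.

0x460 = 10001100000
0xC3 = 00011000011
→ AND → 00001000000 = 64
→ shifted left by 1 (mod 2^11) → 00010000000 = 128

128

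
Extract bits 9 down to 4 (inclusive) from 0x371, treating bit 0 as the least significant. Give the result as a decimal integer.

55

v = 1101110001
Shift right by 4: 110111
Mask low 6 bits: 110111 = 55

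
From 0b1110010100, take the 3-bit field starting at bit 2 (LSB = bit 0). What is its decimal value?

5

v = 1110010100
Shift right by 2: 11100101
Mask low 3 bits: 101 = 5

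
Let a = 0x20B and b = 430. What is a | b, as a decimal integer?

943

0x20B = 1000001011
430 = 0110101110
 OR → 1110101111 = 943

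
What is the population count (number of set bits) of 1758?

8

1758 = 11011011110
Count the 1s: 1 + 1 + 1 + 1 + 1 + 1 + 1 + 1 = 8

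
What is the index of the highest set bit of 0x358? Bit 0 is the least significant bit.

0x358 = 1101011000
The topmost 1 is at position 9 (since 2^9 = 512 ≤ 856 < 1024).

9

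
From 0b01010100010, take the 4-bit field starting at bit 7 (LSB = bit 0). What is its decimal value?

v = 01010100010
Shift right by 7: 0101
Mask low 4 bits: 0101 = 5

5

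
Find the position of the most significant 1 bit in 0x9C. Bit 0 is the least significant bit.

0x9C = 10011100
The topmost 1 is at position 7 (since 2^7 = 128 ≤ 156 < 256).

7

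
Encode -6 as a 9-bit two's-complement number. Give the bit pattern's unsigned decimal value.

6 in 9 bits: 000000110
Invert: 111111001
Add 1:  111111010 = 506
(Check: 2^9 - 6 = 512 - 6 = 506.)

506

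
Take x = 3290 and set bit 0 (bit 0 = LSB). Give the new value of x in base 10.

x = 0110011011010
bit 0 is currently 0; set it via x | (1 << 0) = x | 1
→ 0110011011011 = 3291

3291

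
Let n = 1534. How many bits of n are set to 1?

1534 = 10111111110
Count the 1s: 1 + 1 + 1 + 1 + 1 + 1 + 1 + 1 + 1 = 9

9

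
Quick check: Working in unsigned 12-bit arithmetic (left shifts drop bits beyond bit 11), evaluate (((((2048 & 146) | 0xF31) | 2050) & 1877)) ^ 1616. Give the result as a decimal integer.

2048 = 100000000000
146 = 000010010010
→ & → 000000000000 = 0
0xF31 = 111100110001
→ | → 111100110001 = 3889
2050 = 100000000010
→ | → 111100110011 = 3891
1877 = 011101010101
→ & → 011100010001 = 1809
1616 = 011001010000
→ ^ → 000101000001 = 321

321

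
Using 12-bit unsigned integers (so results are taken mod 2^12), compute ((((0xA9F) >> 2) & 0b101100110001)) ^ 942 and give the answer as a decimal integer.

399

0xA9F = 101010011111
→ >> 2 → 001010100111 = 679
0b101100110001 = 101100110001
→ & → 001000100001 = 545
942 = 001110101110
→ ^ → 000110001111 = 399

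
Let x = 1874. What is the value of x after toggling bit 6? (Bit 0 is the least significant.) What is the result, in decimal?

x = 11101010010
bit 6 is currently 1; toggle it via x ^ (1 << 6) = x ^ 64
→ 11100010010 = 1810

1810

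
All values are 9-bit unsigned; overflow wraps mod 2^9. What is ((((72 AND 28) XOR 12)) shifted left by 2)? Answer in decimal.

16

72 = 001001000
28 = 000011100
→ AND → 000001000 = 8
12 = 000001100
→ XOR → 000000100 = 4
→ shifted left by 2 (mod 2^9) → 000010000 = 16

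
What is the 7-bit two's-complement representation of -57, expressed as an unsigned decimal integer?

71

57 in 7 bits: 0111001
Invert: 1000110
Add 1:  1000111 = 71
(Check: 2^7 - 57 = 128 - 57 = 71.)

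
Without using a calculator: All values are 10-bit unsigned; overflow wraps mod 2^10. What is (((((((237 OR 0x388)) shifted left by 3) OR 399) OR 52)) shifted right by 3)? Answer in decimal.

237 = 0011101101
0x388 = 1110001000
→ OR → 1111101101 = 1005
→ shifted left by 3 (mod 2^10) → 1101101000 = 872
399 = 0110001111
→ OR → 1111101111 = 1007
52 = 0000110100
→ OR → 1111111111 = 1023
→ shifted right by 3 → 0001111111 = 127

127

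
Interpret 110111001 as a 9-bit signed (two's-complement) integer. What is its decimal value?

-71

pattern = 110111001 (MSB is 1 ⇒ negative)
Invert: 001000110, add 1 → 001000111 = 71, so the value is -71.
(Equivalently: 441 - 2^9 = 441 - 512 = -71.)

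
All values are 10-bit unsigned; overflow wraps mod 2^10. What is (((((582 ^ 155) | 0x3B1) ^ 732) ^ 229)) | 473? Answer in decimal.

477

582 = 1001000110
155 = 0010011011
→ ^ → 1011011101 = 733
0x3B1 = 1110110001
→ | → 1111111101 = 1021
732 = 1011011100
→ ^ → 0100100001 = 289
229 = 0011100101
→ ^ → 0111000100 = 452
473 = 0111011001
→ | → 0111011101 = 477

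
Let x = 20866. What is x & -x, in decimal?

2

x = 101000110000010 = 20866
-x (two's complement) = …010111001111110
AND   = 000000000000010 = 2
(x & -x isolates the lowest set bit of x.)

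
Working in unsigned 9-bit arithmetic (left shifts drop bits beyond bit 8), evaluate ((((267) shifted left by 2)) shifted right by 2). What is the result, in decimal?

11

267 = 100001011
→ shifted left by 2 (mod 2^9) → 000101100 = 44
→ shifted right by 2 → 000001011 = 11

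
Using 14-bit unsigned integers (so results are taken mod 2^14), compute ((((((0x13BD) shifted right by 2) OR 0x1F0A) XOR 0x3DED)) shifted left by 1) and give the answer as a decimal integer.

1028

0x13BD = 01001110111101
→ shifted right by 2 → 00010011101111 = 1263
0x1F0A = 01111100001010
→ OR → 01111111101111 = 8175
0x3DED = 11110111101101
→ XOR → 10001000000010 = 8706
→ shifted left by 1 (mod 2^14) → 00010000000100 = 1028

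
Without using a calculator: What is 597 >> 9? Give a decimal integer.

597 = 1001010101
shift right by 9 → 0000000001 = 1
(equivalently, floor(597 / 512))

1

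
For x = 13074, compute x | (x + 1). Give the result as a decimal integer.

x = 11001100010010 = 13074
x + 1 = 11001100010011
OR    = 11001100010011 = 13075
(x | (x + 1) sets the lowest cleared bit.)

13075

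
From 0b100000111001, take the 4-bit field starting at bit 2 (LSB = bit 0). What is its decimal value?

v = 100000111001
Shift right by 2: 1000001110
Mask low 4 bits: 1110 = 14

14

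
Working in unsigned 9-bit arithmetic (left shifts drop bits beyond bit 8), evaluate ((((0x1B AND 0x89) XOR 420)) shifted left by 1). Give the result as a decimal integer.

346

0x1B = 000011011
0x89 = 010001001
→ AND → 000001001 = 9
420 = 110100100
→ XOR → 110101101 = 429
→ shifted left by 1 (mod 2^9) → 101011010 = 346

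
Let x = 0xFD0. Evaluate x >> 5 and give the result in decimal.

126

0xFD0 = 111111010000
shift right by 5 → 000001111110 = 126
(equivalently, floor(4048 / 32))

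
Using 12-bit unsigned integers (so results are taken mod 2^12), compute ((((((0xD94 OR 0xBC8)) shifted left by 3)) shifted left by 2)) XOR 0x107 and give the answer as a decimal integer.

2695

0xD94 = 110110010100
0xBC8 = 101111001000
→ OR → 111111011100 = 4060
→ shifted left by 3 (mod 2^12) → 111011100000 = 3808
→ shifted left by 2 (mod 2^12) → 101110000000 = 2944
0x107 = 000100000111
→ XOR → 101010000111 = 2695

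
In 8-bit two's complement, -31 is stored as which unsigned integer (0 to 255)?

31 in 8 bits: 00011111
Invert: 11100000
Add 1:  11100001 = 225
(Check: 2^8 - 31 = 256 - 31 = 225.)

225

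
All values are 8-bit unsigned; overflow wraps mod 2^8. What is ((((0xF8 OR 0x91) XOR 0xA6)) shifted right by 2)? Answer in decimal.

0xF8 = 11111000
0x91 = 10010001
→ OR → 11111001 = 249
0xA6 = 10100110
→ XOR → 01011111 = 95
→ shifted right by 2 → 00010111 = 23

23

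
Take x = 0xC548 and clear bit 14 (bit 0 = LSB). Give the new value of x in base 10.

x = 1100010101001000
bit 14 is currently 1; clear it via x & ~(1 << 14) = x & ~16384
→ 1000010101001000 = 34120

34120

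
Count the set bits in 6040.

6040 = 1011110011000
Count the 1s: 1 + 1 + 1 + 1 + 1 + 1 + 1 = 7

7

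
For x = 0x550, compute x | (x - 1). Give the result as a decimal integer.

1375

x = 10101010000 = 1360
x - 1 = 10101001111
OR    = 10101011111 = 1375
(x | (x - 1) sets all bits below the lowest set bit.)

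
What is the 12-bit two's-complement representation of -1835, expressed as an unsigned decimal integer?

2261

1835 in 12 bits: 011100101011
Invert: 100011010100
Add 1:  100011010101 = 2261
(Check: 2^12 - 1835 = 4096 - 1835 = 2261.)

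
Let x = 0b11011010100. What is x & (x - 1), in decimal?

1744

x = 11011010100 = 1748
x - 1 = 11011010011
AND   = 11011010000 = 1744
(x & (x - 1) clears the lowest set bit of x.)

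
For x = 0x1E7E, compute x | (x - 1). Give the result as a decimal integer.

7807

x = 1111001111110 = 7806
x - 1 = 1111001111101
OR    = 1111001111111 = 7807
(x | (x - 1) sets all bits below the lowest set bit.)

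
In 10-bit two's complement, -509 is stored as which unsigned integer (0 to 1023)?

515

509 in 10 bits: 0111111101
Invert: 1000000010
Add 1:  1000000011 = 515
(Check: 2^10 - 509 = 1024 - 509 = 515.)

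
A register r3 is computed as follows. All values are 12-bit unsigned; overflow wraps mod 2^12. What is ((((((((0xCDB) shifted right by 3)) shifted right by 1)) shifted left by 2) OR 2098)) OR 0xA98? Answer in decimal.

3006

0xCDB = 110011011011
→ shifted right by 3 → 000110011011 = 411
→ shifted right by 1 → 000011001101 = 205
→ shifted left by 2 (mod 2^12) → 001100110100 = 820
2098 = 100000110010
→ OR → 101100110110 = 2870
0xA98 = 101010011000
→ OR → 101110111110 = 3006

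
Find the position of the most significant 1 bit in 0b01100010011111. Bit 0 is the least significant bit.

0b01100010011111 = 1100010011111
The topmost 1 is at position 12 (since 2^12 = 4096 ≤ 6303 < 8192).

12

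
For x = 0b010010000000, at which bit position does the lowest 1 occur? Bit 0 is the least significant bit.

7

0b010010000000 = 10010000000
Trailing zeros: 7, so the lowest set bit is bit 7 (value 128).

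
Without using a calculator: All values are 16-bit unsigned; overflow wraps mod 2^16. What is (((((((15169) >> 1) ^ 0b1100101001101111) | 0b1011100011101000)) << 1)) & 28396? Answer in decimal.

28364

15169 = 0011101101000001
→ >> 1 → 0001110110100000 = 7584
0b1100101001101111 = 1100101001101111
→ ^ → 1101011111001111 = 55247
0b1011100011101000 = 1011100011101000
→ | → 1111111111101111 = 65519
→ << 1 (mod 2^16) → 1111111111011110 = 65502
28396 = 0110111011101100
→ & → 0110111011001100 = 28364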